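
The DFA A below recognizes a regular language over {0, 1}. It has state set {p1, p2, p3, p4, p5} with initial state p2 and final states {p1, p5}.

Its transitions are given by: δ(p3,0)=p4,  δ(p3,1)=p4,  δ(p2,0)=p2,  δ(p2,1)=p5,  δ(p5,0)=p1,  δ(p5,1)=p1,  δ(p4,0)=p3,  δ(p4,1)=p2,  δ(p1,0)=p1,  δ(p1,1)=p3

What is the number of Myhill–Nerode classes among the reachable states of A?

5

All states are reachable from the start state.
P0 = {p1,p5} | {p2,p3,p4}.
Refine {p1,p5} on symbol 1: members go to different blocks, giving {p1} and {p5}.
Refine {p2,p3,p4} on symbol 1: members go to different blocks, giving {p3,p4} and {p2}.
Split {p3,p4} by δ(·,1) → {p3} and {p4}.
Stable partition: {p1} | {p3} | {p5} | {p2} | {p4} — 5 equivalence classes.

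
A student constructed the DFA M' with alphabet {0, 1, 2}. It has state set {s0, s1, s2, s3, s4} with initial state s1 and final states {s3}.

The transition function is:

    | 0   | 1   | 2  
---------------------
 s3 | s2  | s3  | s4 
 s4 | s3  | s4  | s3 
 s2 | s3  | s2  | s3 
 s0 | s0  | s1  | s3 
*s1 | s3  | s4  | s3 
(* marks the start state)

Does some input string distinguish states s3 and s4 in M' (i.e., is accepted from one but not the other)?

First remove the unreachable states {s0}; 4 states remain.
P0 = {s3} | {s1,s2,s4}.
No further refinement is possible. Final partition (2 blocks): {s3} | {s1,s2,s4}.
s3 and s4 end up in different blocks, so they are distinguishable. For instance, the string 'ε' is accepted from only s3.

Yes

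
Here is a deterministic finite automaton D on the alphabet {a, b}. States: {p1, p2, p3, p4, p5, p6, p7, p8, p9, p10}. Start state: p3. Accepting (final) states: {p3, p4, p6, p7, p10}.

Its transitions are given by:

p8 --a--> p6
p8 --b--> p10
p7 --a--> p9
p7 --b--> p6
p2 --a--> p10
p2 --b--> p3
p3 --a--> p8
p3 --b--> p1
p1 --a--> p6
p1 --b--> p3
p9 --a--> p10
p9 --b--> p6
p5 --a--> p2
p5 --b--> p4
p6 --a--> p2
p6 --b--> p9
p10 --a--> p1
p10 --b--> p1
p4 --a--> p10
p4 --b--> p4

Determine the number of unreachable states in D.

Starting at p3 and following transitions, the reachable set is {p1, p2, p3, p6, p8, p9, p10}. That leaves p4, p5, p7 unreachable — 3 in total.

3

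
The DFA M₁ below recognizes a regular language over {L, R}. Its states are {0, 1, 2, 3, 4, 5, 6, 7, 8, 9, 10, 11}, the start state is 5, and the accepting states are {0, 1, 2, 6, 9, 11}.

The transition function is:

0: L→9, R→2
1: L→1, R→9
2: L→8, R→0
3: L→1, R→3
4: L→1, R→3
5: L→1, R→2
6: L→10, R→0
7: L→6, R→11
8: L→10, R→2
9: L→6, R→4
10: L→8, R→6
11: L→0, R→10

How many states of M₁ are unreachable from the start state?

No path from 5 leads to 7, 11; the other 10 states are all reachable.

2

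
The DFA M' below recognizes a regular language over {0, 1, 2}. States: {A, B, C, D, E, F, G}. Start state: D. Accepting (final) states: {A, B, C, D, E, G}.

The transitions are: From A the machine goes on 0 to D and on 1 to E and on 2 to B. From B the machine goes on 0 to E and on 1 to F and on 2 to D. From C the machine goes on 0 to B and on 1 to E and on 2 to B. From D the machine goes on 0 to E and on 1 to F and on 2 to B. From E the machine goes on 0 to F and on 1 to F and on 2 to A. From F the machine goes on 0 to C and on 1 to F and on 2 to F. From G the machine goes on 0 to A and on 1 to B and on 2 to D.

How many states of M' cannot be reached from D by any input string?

1

No path from D leads to G; the other 6 states are all reachable.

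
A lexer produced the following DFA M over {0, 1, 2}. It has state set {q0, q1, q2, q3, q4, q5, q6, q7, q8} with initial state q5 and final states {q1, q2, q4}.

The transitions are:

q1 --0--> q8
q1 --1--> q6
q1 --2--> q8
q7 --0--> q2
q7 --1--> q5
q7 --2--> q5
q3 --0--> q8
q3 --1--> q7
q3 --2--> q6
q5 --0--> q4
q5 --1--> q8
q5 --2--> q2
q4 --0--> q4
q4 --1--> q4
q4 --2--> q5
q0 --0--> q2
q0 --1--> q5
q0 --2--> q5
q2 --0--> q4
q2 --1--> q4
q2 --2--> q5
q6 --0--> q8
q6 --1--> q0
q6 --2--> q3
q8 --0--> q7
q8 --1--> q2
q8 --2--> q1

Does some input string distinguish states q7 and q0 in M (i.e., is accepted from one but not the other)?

No

All states are reachable from the start state.
Start with accepting vs non-accepting: {q1,q2,q4} | {q0,q3,q5,q6,q7,q8}.
Refine {q1,q2,q4} on symbol 0: members go to different blocks, giving {q2,q4} and {q1}.
Refine {q0,q3,q5,q6,q7,q8} on symbol 0: members go to different blocks, giving {q0,q5,q7} and {q3,q6,q8}.
Refine {q0,q5,q7} on symbol 1: members go to different blocks, giving {q0,q7} and {q5}.
Refine {q3,q6,q8} on symbol 0: members go to different blocks, giving {q3,q6} and {q8}.
Stable partition: {q2,q4} | {q0,q7} | {q1} | {q3,q6} | {q5} | {q8} — 6 equivalence classes.
q7 and q0 lie in the same block of the stable partition, so they are equivalent — no string distinguishes them.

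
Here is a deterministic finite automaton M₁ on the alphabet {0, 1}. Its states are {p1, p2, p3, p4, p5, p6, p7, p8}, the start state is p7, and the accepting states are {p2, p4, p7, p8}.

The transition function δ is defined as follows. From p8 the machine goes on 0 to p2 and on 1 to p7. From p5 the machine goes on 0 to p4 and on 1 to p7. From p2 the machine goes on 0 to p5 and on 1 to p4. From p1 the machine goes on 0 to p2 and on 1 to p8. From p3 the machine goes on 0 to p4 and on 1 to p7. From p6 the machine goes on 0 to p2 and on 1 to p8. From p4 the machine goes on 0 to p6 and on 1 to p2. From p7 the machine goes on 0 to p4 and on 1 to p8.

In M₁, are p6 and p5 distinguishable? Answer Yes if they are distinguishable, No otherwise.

No

First remove the unreachable states {p1,p3}; 6 states remain.
P0 = {p2,p4,p7,p8} | {p5,p6}.
On input 0, block {p2,p4,p7,p8} splits into {p2,p4} and {p7,p8}.
Stable partition: {p2,p4} | {p5,p6} | {p7,p8} — 3 equivalence classes.
p6 and p5 lie in the same block of the stable partition, so they are equivalent — no string distinguishes them.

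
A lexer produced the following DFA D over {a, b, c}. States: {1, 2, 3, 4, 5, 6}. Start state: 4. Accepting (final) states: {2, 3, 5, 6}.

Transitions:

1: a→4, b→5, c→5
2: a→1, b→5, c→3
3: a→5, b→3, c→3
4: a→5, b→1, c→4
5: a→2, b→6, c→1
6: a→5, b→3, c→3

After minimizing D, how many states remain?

All states are reachable from the start state.
Initial partition by acceptance: {2,3,5,6} | {1,4}.
Refine {2,3,5,6} on symbol a: members go to different blocks, giving {3,5,6} and {2}.
Refine {3,5,6} on symbol a: members go to different blocks, giving {3,6} and {5}.
On input a, block {1,4} splits into {1} and {4}.
The partition is now stable with 5 blocks: {3,6} | {1} | {2} | {5} | {4}.

5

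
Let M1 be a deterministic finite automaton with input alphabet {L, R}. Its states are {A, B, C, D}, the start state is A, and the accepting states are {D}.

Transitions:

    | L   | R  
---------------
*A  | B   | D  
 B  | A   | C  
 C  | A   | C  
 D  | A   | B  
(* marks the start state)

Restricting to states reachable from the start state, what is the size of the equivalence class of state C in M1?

Every state is reachable, so we keep all 4.
P0 = {D} | {A,B,C}.
Split {A,B,C} by δ(·,R) → {B,C} and {A}.
Stable partition: {D} | {B,C} | {A} — 3 equivalence classes.
The equivalence class containing C is {B,C}, of size 2.

2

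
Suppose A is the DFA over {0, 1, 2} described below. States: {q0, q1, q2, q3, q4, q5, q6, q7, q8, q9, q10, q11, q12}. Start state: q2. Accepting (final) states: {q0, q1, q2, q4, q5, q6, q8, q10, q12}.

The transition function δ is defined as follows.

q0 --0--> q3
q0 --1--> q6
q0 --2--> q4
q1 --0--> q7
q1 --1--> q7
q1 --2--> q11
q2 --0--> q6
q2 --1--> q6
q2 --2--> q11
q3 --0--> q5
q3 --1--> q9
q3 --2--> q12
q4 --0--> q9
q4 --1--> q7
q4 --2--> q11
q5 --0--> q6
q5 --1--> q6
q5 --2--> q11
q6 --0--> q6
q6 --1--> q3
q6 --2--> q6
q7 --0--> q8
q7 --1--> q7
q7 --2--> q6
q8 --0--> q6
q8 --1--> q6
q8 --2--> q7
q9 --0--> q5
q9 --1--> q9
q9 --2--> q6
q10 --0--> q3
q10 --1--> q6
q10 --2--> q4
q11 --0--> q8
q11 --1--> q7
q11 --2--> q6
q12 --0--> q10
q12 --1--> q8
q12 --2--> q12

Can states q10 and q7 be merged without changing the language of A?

Reachable states from the start: {q2,q3,q4,q5,q6,q7,q8,q9,q10,q11,q12}. Unreachable: {q0,q1} — drop them.
Initial partition by acceptance: {q2,q4,q5,q6,q8,q10,q12} | {q3,q7,q9,q11}.
On input 0, block {q2,q4,q5,q6,q8,q10,q12} splits into {q2,q5,q6,q8,q12} and {q4,q10}.
Refine {q2,q5,q6,q8,q12} on symbol 0: members go to different blocks, giving {q2,q5,q6,q8} and {q12}.
Split {q2,q5,q6,q8} by δ(·,1) → {q2,q5,q8} and {q6}.
Refine {q3,q7,q9,q11} on symbol 2: members go to different blocks, giving {q7,q9,q11} and {q3}.
Split {q4,q10} by δ(·,0) → {q4} and {q10}.
No further refinement is possible. Final partition (7 blocks): {q2,q5,q8} | {q7,q9,q11} | {q4} | {q12} | {q6} | {q3} | {q10}.
q10 and q7 end up in different blocks, so they are distinguishable. For instance, the string 'ε' is accepted from only q10.

No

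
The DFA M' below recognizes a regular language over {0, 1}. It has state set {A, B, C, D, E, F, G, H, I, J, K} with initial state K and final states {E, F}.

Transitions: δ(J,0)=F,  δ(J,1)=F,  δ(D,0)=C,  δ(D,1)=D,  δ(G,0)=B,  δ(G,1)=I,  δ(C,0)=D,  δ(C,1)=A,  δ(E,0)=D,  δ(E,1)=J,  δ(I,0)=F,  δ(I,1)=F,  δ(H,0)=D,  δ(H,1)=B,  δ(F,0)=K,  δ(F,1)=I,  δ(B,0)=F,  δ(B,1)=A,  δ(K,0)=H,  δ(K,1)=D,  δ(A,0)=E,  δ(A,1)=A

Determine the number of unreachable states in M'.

No path from K leads to G; the other 10 states are all reachable.

1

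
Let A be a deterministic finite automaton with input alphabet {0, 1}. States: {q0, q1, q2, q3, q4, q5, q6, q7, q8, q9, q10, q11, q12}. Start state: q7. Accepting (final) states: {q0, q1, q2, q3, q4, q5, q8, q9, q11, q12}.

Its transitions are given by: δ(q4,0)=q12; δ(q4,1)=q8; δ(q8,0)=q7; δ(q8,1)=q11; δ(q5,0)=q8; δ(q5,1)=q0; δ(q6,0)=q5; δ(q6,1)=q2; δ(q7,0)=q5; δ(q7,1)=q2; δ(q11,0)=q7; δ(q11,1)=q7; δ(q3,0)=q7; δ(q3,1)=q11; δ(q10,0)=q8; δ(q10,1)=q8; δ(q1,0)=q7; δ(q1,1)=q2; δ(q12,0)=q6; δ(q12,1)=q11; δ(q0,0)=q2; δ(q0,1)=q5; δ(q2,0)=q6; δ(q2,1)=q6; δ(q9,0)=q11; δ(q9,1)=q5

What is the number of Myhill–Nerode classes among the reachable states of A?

First remove the unreachable states {q1,q3,q4,q9,q10,q12}; 7 states remain.
Initial partition by acceptance: {q0,q2,q5,q8,q11} | {q6,q7}.
On input 0, block {q0,q2,q5,q8,q11} splits into {q2,q8,q11} and {q0,q5}.
Split {q2,q8,q11} by δ(·,1) → {q2,q11} and {q8}.
Refine {q0,q5} on symbol 0: members go to different blocks, giving {q0} and {q5}.
Stable partition: {q2,q11} | {q6,q7} | {q0} | {q8} | {q5} — 5 equivalence classes.

5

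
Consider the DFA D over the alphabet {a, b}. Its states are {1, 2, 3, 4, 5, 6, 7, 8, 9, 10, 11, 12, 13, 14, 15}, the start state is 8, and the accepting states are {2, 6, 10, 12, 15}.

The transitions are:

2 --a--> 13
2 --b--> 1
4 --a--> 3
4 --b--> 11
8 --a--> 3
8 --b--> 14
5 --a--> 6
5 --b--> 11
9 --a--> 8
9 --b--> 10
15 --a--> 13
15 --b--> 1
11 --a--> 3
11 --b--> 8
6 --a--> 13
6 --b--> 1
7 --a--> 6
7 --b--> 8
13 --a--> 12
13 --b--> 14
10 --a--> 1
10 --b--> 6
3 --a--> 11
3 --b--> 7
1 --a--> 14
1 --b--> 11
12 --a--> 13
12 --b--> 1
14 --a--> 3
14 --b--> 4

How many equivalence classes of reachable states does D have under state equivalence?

Reachable states from the start: {1,3,4,6,7,8,11,12,13,14}. Unreachable: {2,5,9,10,15} — drop them.
Initial partition by acceptance: {6,12} | {1,3,4,7,8,11,13,14}.
Refine {1,3,4,7,8,11,13,14} on symbol a: members go to different blocks, giving {1,3,4,8,11,14} and {7,13}.
Refine {1,3,4,8,11,14} on symbol b: members go to different blocks, giving {1,4,8,11,14} and {3}.
Split {1,4,8,11,14} by δ(·,a) → {4,8,11,14} and {1}.
The partition is now stable with 5 blocks: {6,12} | {4,8,11,14} | {7,13} | {3} | {1}.

5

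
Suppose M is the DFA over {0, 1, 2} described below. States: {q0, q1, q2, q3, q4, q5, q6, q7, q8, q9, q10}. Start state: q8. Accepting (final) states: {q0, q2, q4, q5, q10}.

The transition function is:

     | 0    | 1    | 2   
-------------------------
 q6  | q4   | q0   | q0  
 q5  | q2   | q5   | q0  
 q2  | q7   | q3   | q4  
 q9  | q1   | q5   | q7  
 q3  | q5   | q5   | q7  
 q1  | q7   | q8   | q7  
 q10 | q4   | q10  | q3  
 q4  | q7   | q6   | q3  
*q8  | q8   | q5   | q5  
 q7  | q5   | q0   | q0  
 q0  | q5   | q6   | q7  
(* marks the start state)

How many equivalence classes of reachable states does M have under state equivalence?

First remove the unreachable states {q1,q9,q10}; 8 states remain.
Start with accepting vs non-accepting: {q0,q2,q4,q5} | {q3,q6,q7,q8}.
Refine {q0,q2,q4,q5} on symbol 0: members go to different blocks, giving {q0,q5} and {q2,q4}.
Split {q0,q5} by δ(·,0) → {q0} and {q5}.
Refine {q3,q6,q7,q8} on symbol 0: members go to different blocks, giving {q3,q7} and {q6} and {q8}.
On input 1, block {q3,q7} splits into {q3} and {q7}.
Split {q2,q4} by δ(·,1) → {q2} and {q4}.
No further refinement is possible. Final partition (8 blocks): {q0} | {q3} | {q2} | {q5} | {q6} | {q8} | {q7} | {q4}.

8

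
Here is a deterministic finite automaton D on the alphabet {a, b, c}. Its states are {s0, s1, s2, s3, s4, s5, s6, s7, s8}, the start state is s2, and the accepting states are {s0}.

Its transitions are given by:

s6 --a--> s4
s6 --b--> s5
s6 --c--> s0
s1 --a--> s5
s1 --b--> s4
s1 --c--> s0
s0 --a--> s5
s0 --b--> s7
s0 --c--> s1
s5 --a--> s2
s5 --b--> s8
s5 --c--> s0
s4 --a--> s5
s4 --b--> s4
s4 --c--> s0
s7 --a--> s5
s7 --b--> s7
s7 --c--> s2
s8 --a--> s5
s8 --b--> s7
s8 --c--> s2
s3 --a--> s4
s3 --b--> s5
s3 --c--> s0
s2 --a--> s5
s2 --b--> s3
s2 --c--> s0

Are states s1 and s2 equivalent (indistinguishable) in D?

No

States {s6} cannot be reached from the start state, so discard them.
Start with accepting vs non-accepting: {s0} | {s1,s2,s3,s4,s5,s7,s8}.
On input c, block {s1,s2,s3,s4,s5,s7,s8} splits into {s1,s2,s3,s4,s5} and {s7,s8}.
Split {s1,s2,s3,s4,s5} by δ(·,b) → {s1,s2,s3,s4} and {s5}.
Refine {s1,s2,s3,s4} on symbol a: members go to different blocks, giving {s1,s2,s4} and {s3}.
On input b, block {s1,s2,s4} splits into {s1,s4} and {s2}.
Stable partition: {s0} | {s1,s4} | {s7,s8} | {s5} | {s3} | {s2} — 6 equivalence classes.
s1 and s2 end up in different blocks, so they are distinguishable. For instance, the string 'babc' is accepted from only s2.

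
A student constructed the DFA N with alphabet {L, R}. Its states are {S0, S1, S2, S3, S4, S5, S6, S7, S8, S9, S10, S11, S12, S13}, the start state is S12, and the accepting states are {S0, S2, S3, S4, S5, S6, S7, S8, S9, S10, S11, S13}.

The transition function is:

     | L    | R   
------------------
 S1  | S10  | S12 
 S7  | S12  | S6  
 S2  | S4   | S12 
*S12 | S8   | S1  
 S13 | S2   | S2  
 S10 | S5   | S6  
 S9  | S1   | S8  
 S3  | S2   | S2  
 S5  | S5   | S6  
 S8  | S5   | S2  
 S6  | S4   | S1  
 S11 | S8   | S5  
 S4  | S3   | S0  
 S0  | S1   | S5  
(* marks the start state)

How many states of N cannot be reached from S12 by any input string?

Starting at S12 and following transitions, the reachable set is {S0, S1, S2, S3, S4, S5, S6, S8, S10, S12}. That leaves S7, S9, S11, S13 unreachable — 4 in total.

4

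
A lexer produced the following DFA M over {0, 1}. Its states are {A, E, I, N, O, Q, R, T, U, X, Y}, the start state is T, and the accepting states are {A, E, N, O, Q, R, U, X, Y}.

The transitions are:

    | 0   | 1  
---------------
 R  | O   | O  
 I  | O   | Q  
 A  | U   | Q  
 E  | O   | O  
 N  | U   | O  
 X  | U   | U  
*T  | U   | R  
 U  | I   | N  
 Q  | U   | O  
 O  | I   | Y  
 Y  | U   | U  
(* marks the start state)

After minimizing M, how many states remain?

First remove the unreachable states {A,E,X}; 8 states remain.
P0 = {N,O,Q,R,U,Y} | {I,T}.
On input 0, block {N,O,Q,R,U,Y} splits into {N,Q,R,Y} and {O,U}.
Stable partition: {N,Q,R,Y} | {I,T} | {O,U} — 3 equivalence classes.

3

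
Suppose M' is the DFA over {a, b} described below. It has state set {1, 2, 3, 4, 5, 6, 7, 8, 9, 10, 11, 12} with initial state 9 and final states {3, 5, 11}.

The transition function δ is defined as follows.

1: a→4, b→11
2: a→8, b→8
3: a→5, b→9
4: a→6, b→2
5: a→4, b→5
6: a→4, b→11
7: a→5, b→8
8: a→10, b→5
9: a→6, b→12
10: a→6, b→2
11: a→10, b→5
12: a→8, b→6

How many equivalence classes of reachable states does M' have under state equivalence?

States {1,3,7} cannot be reached from the start state, so discard them.
Start with accepting vs non-accepting: {5,11} | {2,4,6,8,9,10,12}.
On input b, block {2,4,6,8,9,10,12} splits into {2,4,9,10,12} and {6,8}.
Refine {2,4,9,10,12} on symbol b: members go to different blocks, giving {4,9,10} and {2,12}.
The partition is now stable with 4 blocks: {5,11} | {4,9,10} | {6,8} | {2,12}.

4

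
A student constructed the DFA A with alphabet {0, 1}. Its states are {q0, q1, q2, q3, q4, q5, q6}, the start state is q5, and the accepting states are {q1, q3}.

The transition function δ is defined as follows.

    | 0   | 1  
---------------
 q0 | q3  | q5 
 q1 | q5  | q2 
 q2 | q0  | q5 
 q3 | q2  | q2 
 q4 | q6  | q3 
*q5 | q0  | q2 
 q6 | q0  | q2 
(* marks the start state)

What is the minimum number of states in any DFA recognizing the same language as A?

Reachable states from the start: {q0,q2,q3,q5}. Unreachable: {q1,q4,q6} — drop them.
Initial partition by acceptance: {q3} | {q0,q2,q5}.
On input 0, block {q0,q2,q5} splits into {q2,q5} and {q0}.
The partition is now stable with 3 blocks: {q3} | {q2,q5} | {q0}.

3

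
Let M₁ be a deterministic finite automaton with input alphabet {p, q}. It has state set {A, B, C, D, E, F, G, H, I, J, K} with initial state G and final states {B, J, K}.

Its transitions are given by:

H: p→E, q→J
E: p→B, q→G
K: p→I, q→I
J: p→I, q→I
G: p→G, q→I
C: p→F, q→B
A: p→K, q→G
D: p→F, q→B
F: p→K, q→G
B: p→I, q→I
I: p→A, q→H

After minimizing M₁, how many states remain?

Reachable states from the start: {A,B,E,G,H,I,J,K}. Unreachable: {C,D,F} — drop them.
Initial partition by acceptance: {B,J,K} | {A,E,G,H,I}.
On input p, block {A,E,G,H,I} splits into {G,H,I} and {A,E}.
Refine {G,H,I} on symbol p: members go to different blocks, giving {H,I} and {G}.
Refine {H,I} on symbol q: members go to different blocks, giving {H} and {I}.
No further refinement is possible. Final partition (5 blocks): {B,J,K} | {H} | {A,E} | {G} | {I}.

5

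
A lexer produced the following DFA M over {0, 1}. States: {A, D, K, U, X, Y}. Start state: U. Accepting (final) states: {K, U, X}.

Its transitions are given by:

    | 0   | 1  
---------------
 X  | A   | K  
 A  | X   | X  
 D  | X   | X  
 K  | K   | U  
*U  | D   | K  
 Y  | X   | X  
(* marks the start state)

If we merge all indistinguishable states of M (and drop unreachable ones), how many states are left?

Reachable states from the start: {A,D,K,U,X}. Unreachable: {Y} — drop them.
Initial partition by acceptance: {K,U,X} | {A,D}.
Refine {K,U,X} on symbol 0: members go to different blocks, giving {U,X} and {K}.
Stable partition: {U,X} | {A,D} | {K} — 3 equivalence classes.

3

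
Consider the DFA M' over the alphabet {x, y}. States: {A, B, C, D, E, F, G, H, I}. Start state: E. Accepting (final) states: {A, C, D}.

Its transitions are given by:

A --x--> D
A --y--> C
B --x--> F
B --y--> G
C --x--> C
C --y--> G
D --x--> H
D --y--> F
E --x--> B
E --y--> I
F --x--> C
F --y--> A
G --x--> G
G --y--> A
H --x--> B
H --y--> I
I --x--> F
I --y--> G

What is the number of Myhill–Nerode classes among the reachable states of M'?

7

Initial partition by acceptance: {A,C,D} | {B,E,F,G,H,I}.
Refine {A,C,D} on symbol x: members go to different blocks, giving {A,C} and {D}.
Split {A,C} by δ(·,x) → {A} and {C}.
Split {B,E,F,G,H,I} by δ(·,x) → {B,E,G,H,I} and {F}.
Refine {B,E,G,H,I} on symbol x: members go to different blocks, giving {E,G,H} and {B,I}.
Refine {E,G,H} on symbol x: members go to different blocks, giving {E,H} and {G}.
The partition is now stable with 7 blocks: {A} | {E,H} | {D} | {C} | {F} | {B,I} | {G}.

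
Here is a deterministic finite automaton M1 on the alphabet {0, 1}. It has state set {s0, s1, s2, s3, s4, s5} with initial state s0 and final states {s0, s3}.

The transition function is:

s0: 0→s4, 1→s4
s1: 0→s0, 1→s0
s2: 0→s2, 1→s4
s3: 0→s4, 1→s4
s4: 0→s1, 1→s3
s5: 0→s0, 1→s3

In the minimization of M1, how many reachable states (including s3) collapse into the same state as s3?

Reachable states from the start: {s0,s1,s3,s4}. Unreachable: {s2,s5} — drop them.
Initial partition by acceptance: {s0,s3} | {s1,s4}.
On input 0, block {s1,s4} splits into {s1} and {s4}.
The partition is now stable with 3 blocks: {s0,s3} | {s1} | {s4}.
The equivalence class containing s3 is {s0,s3}, of size 2.

2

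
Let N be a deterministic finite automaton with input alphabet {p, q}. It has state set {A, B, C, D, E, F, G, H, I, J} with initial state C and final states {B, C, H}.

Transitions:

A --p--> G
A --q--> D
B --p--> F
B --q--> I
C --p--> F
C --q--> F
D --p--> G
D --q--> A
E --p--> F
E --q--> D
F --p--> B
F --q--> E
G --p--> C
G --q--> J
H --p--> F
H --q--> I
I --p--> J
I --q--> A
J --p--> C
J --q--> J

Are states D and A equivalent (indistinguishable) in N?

Reachable states from the start: {A,B,C,D,E,F,G,I,J}. Unreachable: {H} — drop them.
P0 = {B,C} | {A,D,E,F,G,I,J}.
Refine {A,D,E,F,G,I,J} on symbol p: members go to different blocks, giving {A,D,E,I} and {F,G,J}.
Split {B,C} by δ(·,q) → {B} and {C}.
On input p, block {F,G,J} splits into {G,J} and {F}.
Split {A,D,E,I} by δ(·,p) → {A,D,I} and {E}.
The partition is now stable with 6 blocks: {B} | {A,D,I} | {G,J} | {C} | {F} | {E}.
D and A lie in the same block of the stable partition, so they are equivalent — no string distinguishes them.

Yes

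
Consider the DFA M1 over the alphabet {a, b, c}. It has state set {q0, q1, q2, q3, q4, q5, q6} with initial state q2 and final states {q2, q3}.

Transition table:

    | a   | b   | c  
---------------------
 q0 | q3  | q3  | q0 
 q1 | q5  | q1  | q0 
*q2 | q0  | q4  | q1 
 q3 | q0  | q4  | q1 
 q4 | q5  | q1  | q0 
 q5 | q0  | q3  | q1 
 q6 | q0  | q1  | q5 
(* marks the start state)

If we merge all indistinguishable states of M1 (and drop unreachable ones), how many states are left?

First remove the unreachable states {q6}; 6 states remain.
P0 = {q2,q3} | {q0,q1,q4,q5}.
Split {q0,q1,q4,q5} by δ(·,a) → {q1,q4,q5} and {q0}.
Refine {q1,q4,q5} on symbol a: members go to different blocks, giving {q1,q4} and {q5}.
Stable partition: {q2,q3} | {q1,q4} | {q0} | {q5} — 4 equivalence classes.

4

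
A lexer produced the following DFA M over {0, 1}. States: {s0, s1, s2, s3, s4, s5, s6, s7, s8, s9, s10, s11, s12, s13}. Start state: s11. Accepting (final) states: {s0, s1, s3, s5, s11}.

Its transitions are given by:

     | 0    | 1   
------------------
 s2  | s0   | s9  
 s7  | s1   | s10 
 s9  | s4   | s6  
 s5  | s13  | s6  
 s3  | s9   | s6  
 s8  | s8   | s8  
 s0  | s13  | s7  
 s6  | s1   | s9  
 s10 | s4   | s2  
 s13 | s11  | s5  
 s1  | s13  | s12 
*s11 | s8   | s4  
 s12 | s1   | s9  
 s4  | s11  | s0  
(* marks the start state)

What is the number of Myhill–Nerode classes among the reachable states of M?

Reachable states from the start: {s0,s1,s2,s4,s5,s6,s7,s8,s9,s10,s11,s12,s13}. Unreachable: {s3} — drop them.
Initial partition by acceptance: {s0,s1,s5,s11} | {s2,s4,s6,s7,s8,s9,s10,s12,s13}.
Refine {s2,s4,s6,s7,s8,s9,s10,s12,s13} on symbol 0: members go to different blocks, giving {s2,s4,s6,s7,s12,s13} and {s8,s9,s10}.
Refine {s0,s1,s5,s11} on symbol 0: members go to different blocks, giving {s0,s1,s5} and {s11}.
Refine {s2,s4,s6,s7,s12,s13} on symbol 0: members go to different blocks, giving {s2,s6,s7,s12} and {s4,s13}.
Refine {s8,s9,s10} on symbol 0: members go to different blocks, giving {s9,s10} and {s8}.
No further refinement is possible. Final partition (6 blocks): {s0,s1,s5} | {s2,s6,s7,s12} | {s9,s10} | {s11} | {s4,s13} | {s8}.

6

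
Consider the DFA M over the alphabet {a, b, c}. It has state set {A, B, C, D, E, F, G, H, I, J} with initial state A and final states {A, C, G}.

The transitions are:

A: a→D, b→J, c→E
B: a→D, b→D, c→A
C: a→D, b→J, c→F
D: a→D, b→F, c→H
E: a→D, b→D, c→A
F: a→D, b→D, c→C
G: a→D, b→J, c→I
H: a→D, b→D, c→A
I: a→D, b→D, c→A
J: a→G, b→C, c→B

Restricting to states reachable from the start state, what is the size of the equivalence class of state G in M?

3

P0 = {A,C,G} | {B,D,E,F,H,I,J}.
On input a, block {B,D,E,F,H,I,J} splits into {B,D,E,F,H,I} and {J}.
Refine {B,D,E,F,H,I} on symbol c: members go to different blocks, giving {B,E,F,H,I} and {D}.
No further refinement is possible. Final partition (4 blocks): {A,C,G} | {B,E,F,H,I} | {J} | {D}.
State G belongs to the block {A,C,G}, which has 3 states.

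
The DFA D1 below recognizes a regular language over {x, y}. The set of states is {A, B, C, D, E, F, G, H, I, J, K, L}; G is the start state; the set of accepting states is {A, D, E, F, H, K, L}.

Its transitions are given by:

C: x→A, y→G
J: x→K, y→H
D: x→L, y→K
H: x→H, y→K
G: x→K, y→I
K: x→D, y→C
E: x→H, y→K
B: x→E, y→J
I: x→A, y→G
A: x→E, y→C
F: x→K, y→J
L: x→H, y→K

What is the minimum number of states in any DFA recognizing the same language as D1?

First remove the unreachable states {B,F,J}; 9 states remain.
P0 = {A,D,E,H,K,L} | {C,G,I}.
On input y, block {A,D,E,H,K,L} splits into {D,E,H,L} and {A,K}.
No further refinement is possible. Final partition (3 blocks): {D,E,H,L} | {C,G,I} | {A,K}.

3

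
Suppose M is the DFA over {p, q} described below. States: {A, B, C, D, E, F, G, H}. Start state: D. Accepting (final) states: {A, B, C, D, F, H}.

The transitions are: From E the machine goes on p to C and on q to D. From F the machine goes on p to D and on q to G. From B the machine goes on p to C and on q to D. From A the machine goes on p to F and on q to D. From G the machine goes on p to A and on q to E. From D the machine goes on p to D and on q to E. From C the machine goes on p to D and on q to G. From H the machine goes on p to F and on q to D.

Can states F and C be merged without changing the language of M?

Reachable states from the start: {A,C,D,E,F,G}. Unreachable: {B,H} — drop them.
Start with accepting vs non-accepting: {A,C,D,F} | {E,G}.
Refine {A,C,D,F} on symbol q: members go to different blocks, giving {C,D,F} and {A}.
On input p, block {E,G} splits into {E} and {G}.
Refine {C,D,F} on symbol q: members go to different blocks, giving {C,F} and {D}.
Stable partition: {C,F} | {E} | {A} | {G} | {D} — 5 equivalence classes.
F and C lie in the same block of the stable partition, so they are equivalent — no string distinguishes them.

Yes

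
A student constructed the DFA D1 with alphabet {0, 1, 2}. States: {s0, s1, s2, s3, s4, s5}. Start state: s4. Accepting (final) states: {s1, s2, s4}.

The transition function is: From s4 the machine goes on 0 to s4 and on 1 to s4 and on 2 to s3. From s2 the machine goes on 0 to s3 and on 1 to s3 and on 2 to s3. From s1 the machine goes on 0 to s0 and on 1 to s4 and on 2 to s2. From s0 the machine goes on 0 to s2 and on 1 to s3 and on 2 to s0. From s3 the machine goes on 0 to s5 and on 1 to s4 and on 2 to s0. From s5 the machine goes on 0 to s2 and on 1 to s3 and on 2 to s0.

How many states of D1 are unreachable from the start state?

BFS from s4 reaches {s0, s2, s3, s4, s5}; the 1 state(s) s1 are never visited.

1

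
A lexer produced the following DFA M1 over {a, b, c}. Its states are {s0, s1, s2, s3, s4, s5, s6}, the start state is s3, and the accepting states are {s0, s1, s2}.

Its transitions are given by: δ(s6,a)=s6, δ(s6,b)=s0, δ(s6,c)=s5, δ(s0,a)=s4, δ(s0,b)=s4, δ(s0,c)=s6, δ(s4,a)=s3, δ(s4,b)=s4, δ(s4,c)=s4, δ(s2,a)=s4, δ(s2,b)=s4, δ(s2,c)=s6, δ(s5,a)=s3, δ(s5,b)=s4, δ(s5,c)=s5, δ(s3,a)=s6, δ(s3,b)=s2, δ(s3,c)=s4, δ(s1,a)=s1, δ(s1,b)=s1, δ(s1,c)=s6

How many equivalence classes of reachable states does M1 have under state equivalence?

Reachable states from the start: {s0,s2,s3,s4,s5,s6}. Unreachable: {s1} — drop them.
P0 = {s0,s2} | {s3,s4,s5,s6}.
On input b, block {s3,s4,s5,s6} splits into {s3,s6} and {s4,s5}.
The partition is now stable with 3 blocks: {s0,s2} | {s3,s6} | {s4,s5}.

3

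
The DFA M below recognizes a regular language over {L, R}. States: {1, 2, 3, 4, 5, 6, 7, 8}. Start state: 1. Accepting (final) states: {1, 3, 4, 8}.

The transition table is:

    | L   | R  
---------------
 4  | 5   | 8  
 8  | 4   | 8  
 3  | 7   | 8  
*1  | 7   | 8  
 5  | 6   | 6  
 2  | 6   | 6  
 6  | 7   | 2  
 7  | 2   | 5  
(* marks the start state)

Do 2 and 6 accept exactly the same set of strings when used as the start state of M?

Yes

First remove the unreachable states {3}; 7 states remain.
Initial partition by acceptance: {1,4,8} | {2,5,6,7}.
Refine {1,4,8} on symbol L: members go to different blocks, giving {1,4} and {8}.
No further refinement is possible. Final partition (3 blocks): {1,4} | {2,5,6,7} | {8}.
2 and 6 lie in the same block of the stable partition, so they are equivalent — no string distinguishes them.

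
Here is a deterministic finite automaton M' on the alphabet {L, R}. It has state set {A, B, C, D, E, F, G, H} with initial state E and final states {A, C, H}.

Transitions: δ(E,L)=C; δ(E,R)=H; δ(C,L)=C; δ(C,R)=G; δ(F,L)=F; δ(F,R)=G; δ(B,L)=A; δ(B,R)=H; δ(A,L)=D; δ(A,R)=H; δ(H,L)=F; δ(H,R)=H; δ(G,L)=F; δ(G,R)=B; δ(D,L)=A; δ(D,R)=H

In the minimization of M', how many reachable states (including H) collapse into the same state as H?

1

All states are reachable from the start state.
Initial partition by acceptance: {A,C,H} | {B,D,E,F,G}.
Split {A,C,H} by δ(·,L) → {A,H} and {C}.
Refine {B,D,E,F,G} on symbol L: members go to different blocks, giving {B,D} and {F,G} and {E}.
Refine {A,H} on symbol L: members go to different blocks, giving {A} and {H}.
Refine {F,G} on symbol R: members go to different blocks, giving {F} and {G}.
The partition is now stable with 7 blocks: {A} | {B,D} | {C} | {F} | {E} | {H} | {G}.
State H belongs to the block {H}, which has 1 states.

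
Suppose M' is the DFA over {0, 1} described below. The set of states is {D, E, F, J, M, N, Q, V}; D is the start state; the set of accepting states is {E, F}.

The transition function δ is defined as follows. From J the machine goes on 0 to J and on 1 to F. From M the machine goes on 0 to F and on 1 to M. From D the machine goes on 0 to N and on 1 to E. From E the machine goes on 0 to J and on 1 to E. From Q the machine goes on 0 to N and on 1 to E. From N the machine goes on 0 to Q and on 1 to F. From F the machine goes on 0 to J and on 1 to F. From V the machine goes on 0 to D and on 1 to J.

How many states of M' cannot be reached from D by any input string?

2

No path from D leads to M, V; the other 6 states are all reachable.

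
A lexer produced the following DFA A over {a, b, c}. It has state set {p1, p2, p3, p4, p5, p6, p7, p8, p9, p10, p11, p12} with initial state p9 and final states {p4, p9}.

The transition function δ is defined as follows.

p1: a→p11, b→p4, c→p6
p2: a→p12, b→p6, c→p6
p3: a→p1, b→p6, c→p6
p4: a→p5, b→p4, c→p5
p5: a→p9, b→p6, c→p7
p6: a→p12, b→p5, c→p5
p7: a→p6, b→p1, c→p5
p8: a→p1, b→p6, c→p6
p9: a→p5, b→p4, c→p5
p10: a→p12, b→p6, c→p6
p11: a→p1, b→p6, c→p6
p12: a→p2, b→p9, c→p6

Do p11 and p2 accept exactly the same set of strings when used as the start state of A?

Yes

First remove the unreachable states {p3,p8,p10}; 9 states remain.
Initial partition by acceptance: {p4,p9} | {p1,p2,p5,p6,p7,p11,p12}.
Split {p1,p2,p5,p6,p7,p11,p12} by δ(·,a) → {p1,p2,p6,p7,p11,p12} and {p5}.
Refine {p1,p2,p6,p7,p11,p12} on symbol b: members go to different blocks, giving {p2,p7,p11} and {p1,p12} and {p6}.
On input a, block {p2,p7,p11} splits into {p2,p11} and {p7}.
The partition is now stable with 6 blocks: {p4,p9} | {p2,p11} | {p5} | {p1,p12} | {p6} | {p7}.
p11 and p2 lie in the same block of the stable partition, so they are equivalent — no string distinguishes them.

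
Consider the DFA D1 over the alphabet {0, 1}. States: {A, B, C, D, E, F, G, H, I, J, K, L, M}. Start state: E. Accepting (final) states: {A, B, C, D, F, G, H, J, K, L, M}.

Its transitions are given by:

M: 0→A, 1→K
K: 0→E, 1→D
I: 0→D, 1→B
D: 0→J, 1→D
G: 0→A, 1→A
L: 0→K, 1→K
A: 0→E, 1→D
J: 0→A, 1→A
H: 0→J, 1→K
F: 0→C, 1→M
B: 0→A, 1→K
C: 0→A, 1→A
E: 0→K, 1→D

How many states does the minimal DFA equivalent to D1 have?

4

First remove the unreachable states {B,C,F,G,H,I,L,M}; 5 states remain.
P0 = {A,D,J,K} | {E}.
Refine {A,D,J,K} on symbol 0: members go to different blocks, giving {A,K} and {D,J}.
Split {D,J} by δ(·,0) → {D} and {J}.
The partition is now stable with 4 blocks: {A,K} | {E} | {D} | {J}.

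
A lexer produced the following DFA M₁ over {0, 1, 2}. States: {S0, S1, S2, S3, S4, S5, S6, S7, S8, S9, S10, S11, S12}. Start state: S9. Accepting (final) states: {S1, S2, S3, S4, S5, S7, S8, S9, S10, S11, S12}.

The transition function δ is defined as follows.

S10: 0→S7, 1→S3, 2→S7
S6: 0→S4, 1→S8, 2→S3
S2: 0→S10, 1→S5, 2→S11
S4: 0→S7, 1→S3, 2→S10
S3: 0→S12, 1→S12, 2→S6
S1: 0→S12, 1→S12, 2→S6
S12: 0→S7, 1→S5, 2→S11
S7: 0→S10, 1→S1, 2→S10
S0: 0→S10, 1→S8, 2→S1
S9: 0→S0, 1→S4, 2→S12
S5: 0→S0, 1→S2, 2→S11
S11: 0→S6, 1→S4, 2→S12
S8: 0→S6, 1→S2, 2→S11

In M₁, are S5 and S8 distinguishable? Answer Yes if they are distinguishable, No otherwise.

No

Every state is reachable, so we keep all 13.
Start with accepting vs non-accepting: {S1,S2,S3,S4,S5,S7,S8,S9,S10,S11,S12} | {S0,S6}.
On input 0, block {S1,S2,S3,S4,S5,S7,S8,S9,S10,S11,S12} splits into {S1,S2,S3,S4,S7,S10,S12} and {S5,S8,S9,S11}.
Split {S1,S2,S3,S4,S7,S10,S12} by δ(·,1) → {S1,S3,S4,S7,S10} and {S2,S12}.
Refine {S1,S3,S4,S7,S10} on symbol 0: members go to different blocks, giving {S4,S7,S10} and {S1,S3}.
Split {S5,S8,S9,S11} by δ(·,1) → {S5,S8} and {S9,S11}.
The partition is now stable with 6 blocks: {S4,S7,S10} | {S0,S6} | {S5,S8} | {S2,S12} | {S1,S3} | {S9,S11}.
S5 and S8 lie in the same block of the stable partition, so they are equivalent — no string distinguishes them.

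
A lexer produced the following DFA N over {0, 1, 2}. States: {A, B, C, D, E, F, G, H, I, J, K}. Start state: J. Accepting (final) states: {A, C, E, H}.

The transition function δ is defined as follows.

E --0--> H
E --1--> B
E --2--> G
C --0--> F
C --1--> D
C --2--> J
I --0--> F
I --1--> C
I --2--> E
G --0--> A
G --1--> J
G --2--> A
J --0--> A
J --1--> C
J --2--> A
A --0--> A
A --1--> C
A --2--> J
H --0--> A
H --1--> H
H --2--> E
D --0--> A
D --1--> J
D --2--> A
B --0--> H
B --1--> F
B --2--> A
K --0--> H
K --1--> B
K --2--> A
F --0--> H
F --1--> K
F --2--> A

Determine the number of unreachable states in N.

Starting at J and following transitions, the reachable set is {A, B, C, D, E, F, G, H, J, K}. That leaves I unreachable — 1 in total.

1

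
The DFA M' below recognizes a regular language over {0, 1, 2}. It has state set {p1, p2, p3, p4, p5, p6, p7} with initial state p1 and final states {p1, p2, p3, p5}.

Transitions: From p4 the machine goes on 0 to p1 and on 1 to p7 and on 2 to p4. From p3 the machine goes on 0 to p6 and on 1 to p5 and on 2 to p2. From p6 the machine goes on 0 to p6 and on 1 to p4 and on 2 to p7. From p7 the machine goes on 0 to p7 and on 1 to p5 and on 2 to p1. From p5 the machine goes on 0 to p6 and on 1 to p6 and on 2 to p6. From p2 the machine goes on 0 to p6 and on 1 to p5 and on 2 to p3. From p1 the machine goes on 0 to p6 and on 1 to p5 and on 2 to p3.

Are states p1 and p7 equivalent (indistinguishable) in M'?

Initial partition by acceptance: {p1,p2,p3,p5} | {p4,p6,p7}.
Split {p1,p2,p3,p5} by δ(·,1) → {p1,p2,p3} and {p5}.
On input 0, block {p4,p6,p7} splits into {p6,p7} and {p4}.
Split {p6,p7} by δ(·,1) → {p6} and {p7}.
The partition is now stable with 5 blocks: {p1,p2,p3} | {p6} | {p5} | {p4} | {p7}.
p1 and p7 end up in different blocks, so they are distinguishable. For instance, the string 'ε' is accepted from only p1.

No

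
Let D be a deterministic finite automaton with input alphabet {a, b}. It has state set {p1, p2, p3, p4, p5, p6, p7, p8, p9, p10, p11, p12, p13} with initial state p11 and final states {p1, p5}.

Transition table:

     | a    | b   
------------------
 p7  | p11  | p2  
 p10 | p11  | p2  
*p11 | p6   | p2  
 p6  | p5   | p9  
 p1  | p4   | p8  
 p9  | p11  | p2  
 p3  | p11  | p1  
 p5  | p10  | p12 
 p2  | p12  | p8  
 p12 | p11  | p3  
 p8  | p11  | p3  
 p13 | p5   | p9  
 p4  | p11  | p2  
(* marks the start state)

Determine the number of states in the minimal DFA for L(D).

First remove the unreachable states {p7,p13}; 11 states remain.
P0 = {p1,p5} | {p2,p3,p4,p6,p8,p9,p10,p11,p12}.
On input a, block {p2,p3,p4,p6,p8,p9,p10,p11,p12} splits into {p2,p3,p4,p8,p9,p10,p11,p12} and {p6}.
On input a, block {p2,p3,p4,p8,p9,p10,p11,p12} splits into {p2,p3,p4,p8,p9,p10,p12} and {p11}.
On input a, block {p2,p3,p4,p8,p9,p10,p12} splits into {p3,p4,p8,p9,p10,p12} and {p2}.
Refine {p3,p4,p8,p9,p10,p12} on symbol b: members go to different blocks, giving {p4,p9,p10} and {p8,p12} and {p3}.
No further refinement is possible. Final partition (7 blocks): {p1,p5} | {p4,p9,p10} | {p6} | {p11} | {p2} | {p8,p12} | {p3}.

7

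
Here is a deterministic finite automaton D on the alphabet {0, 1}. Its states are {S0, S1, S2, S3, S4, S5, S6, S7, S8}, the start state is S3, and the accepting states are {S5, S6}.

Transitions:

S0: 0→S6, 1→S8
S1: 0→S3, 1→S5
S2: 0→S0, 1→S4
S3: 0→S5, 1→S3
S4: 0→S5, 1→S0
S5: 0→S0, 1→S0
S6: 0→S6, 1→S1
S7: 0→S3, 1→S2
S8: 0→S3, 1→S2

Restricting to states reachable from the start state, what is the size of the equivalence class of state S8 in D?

1

States {S7} cannot be reached from the start state, so discard them.
Initial partition by acceptance: {S5,S6} | {S0,S1,S2,S3,S4,S8}.
On input 0, block {S5,S6} splits into {S5} and {S6}.
Refine {S0,S1,S2,S3,S4,S8} on symbol 0: members go to different blocks, giving {S1,S2,S8} and {S3,S4} and {S0}.
Refine {S1,S2,S8} on symbol 0: members go to different blocks, giving {S1,S8} and {S2}.
On input 1, block {S1,S8} splits into {S1} and {S8}.
On input 1, block {S3,S4} splits into {S3} and {S4}.
No further refinement is possible. Final partition (8 blocks): {S5} | {S1} | {S6} | {S3} | {S0} | {S2} | {S8} | {S4}.
State S8 belongs to the block {S8}, which has 1 states.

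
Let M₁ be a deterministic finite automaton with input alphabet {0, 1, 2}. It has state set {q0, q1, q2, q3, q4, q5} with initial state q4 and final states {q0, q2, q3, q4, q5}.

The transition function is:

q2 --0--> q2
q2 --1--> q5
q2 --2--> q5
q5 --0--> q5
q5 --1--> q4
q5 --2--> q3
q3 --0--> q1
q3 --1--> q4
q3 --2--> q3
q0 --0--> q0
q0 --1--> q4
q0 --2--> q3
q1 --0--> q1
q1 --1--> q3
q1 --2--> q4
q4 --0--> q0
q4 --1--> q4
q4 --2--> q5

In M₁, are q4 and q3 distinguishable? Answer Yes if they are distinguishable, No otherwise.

Yes

First remove the unreachable states {q2}; 5 states remain.
Start with accepting vs non-accepting: {q0,q3,q4,q5} | {q1}.
Split {q0,q3,q4,q5} by δ(·,0) → {q0,q4,q5} and {q3}.
Refine {q0,q4,q5} on symbol 2: members go to different blocks, giving {q0,q5} and {q4}.
No further refinement is possible. Final partition (4 blocks): {q0,q5} | {q1} | {q3} | {q4}.
q4 and q3 end up in different blocks, so they are distinguishable. For instance, the string '0' is accepted from only q4.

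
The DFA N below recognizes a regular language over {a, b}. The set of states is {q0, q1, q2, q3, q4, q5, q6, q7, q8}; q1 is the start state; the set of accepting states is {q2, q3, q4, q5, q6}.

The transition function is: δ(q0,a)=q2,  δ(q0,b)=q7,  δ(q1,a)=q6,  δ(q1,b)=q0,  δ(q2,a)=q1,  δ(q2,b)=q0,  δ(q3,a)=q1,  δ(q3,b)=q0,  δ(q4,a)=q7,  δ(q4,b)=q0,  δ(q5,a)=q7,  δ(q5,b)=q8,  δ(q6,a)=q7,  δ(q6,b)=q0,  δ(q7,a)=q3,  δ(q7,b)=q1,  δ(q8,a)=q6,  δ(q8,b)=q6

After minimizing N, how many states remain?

2

States {q4,q5,q8} cannot be reached from the start state, so discard them.
Initial partition by acceptance: {q2,q3,q6} | {q0,q1,q7}.
The partition is now stable with 2 blocks: {q2,q3,q6} | {q0,q1,q7}.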